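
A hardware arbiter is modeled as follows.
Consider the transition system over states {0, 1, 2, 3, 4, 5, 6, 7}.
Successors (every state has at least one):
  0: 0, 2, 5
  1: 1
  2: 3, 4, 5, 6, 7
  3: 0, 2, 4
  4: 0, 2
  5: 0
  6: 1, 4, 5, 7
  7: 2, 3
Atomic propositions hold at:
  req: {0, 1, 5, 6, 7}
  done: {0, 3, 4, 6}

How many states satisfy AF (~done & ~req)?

Sat(~done) = {1, 2, 5, 7}
Sat(~req) = {2, 3, 4}
Sat(~done & ~req) = {2}
AF (~done & ~req): least fixpoint, start Z0 = {2}, add states with every successor in Z. Already a fixed point.
Sat(AF (~done & ~req)) = {2}
|Sat(AF (~done & ~req))| = |{2}| = 1.

1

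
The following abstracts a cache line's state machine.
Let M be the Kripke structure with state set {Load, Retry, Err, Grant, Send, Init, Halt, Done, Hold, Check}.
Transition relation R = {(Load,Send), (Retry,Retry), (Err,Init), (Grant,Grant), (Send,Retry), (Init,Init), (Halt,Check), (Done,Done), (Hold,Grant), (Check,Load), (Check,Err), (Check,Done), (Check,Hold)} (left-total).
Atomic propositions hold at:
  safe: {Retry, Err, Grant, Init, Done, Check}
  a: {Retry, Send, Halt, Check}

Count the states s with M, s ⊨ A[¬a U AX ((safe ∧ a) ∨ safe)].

9

Sat(¬a) = {Load, Err, Grant, Init, Done, Hold}
Sat(safe ∧ a) = {Retry, Check}
Sat((safe ∧ a) ∨ safe) = {Retry, Err, Grant, Init, Done, Check}
Sat(AX ((safe ∧ a) ∨ safe)) = {s : every successor in {Retry, Err, Grant, Init, Done, Check}} = {Retry, Err, Grant, Send, Init, Halt, Done, Hold}
A[¬a U AX ((safe ∧ a) ∨ safe)]: least fixpoint, start Z0 = Sat(AX ((safe ∧ a) ∨ safe)) = {Retry, Err, Grant, Send, Init, Halt, Done, Hold}, add states in Sat(¬a) with every successor in Z. Z1 = {Load, Retry, Err, Grant, Send, Init, Halt, Done, Hold}; fixed.
Sat(A[¬a U AX ((safe ∧ a) ∨ safe)]) = {Load, Retry, Err, Grant, Send, Init, Halt, Done, Hold}
|Sat(A[¬a U AX ((safe ∧ a) ∨ safe)])| = |{Load, Retry, Err, Grant, Send, Init, Halt, Done, Hold}| = 9.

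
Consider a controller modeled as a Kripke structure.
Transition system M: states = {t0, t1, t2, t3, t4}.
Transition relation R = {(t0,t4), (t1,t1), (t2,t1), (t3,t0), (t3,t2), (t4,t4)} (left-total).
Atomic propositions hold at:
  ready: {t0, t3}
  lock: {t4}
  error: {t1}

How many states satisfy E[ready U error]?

E[ready U error]: least fixpoint, start Z0 = Sat(error) = {t1}, add states in Sat(ready) with some successor in Z. Already a fixed point.
Sat(E[ready U error]) = {t1}
|Sat(E[ready U error])| = |{t1}| = 1.

1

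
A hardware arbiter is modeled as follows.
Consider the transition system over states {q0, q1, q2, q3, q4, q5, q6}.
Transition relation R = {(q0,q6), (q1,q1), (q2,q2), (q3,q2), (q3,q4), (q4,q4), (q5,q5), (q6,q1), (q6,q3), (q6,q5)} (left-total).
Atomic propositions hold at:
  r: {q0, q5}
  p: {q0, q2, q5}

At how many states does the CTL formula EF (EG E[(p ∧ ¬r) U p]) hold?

Sat(¬r) = {q1, q2, q3, q4, q6}
Sat(p ∧ ¬r) = {q2}
E[(p ∧ ¬r) U p]: least fixpoint, start Z0 = Sat(p) = {q0, q2, q5}, add states in Sat(p ∧ ¬r) with some successor in Z. Already a fixed point.
Sat(E[(p ∧ ¬r) U p]) = {q0, q2, q5}
EG E[(p ∧ ¬r) U p]: greatest fixpoint, start Z0 = {q0, q2, q5}, keep only states in Sat with some successor in Z. Z1 = {q2, q5}; fixed.
Sat(EG E[(p ∧ ¬r) U p]) = {q2, q5}
EF (EG E[(p ∧ ¬r) U p]): least fixpoint, start Z0 = {q2, q5}, add states with some successor in Z. Z1 = {q2, q3, q5, q6}; Z2 = {q0, q2, q3, q5, q6}; fixed.
Sat(EF (EG E[(p ∧ ¬r) U p])) = {q0, q2, q3, q5, q6}
|Sat(EF (EG E[(p ∧ ¬r) U p]))| = |{q0, q2, q3, q5, q6}| = 5.

5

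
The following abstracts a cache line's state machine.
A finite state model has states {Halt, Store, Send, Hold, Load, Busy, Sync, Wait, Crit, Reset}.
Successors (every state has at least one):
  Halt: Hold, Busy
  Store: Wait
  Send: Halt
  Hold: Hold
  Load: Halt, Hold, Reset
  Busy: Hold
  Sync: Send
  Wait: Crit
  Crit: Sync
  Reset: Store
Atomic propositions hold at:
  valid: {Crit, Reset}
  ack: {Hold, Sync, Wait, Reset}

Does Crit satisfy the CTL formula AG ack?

No

AG ack: greatest fixpoint, start Z0 = {Hold, Sync, Wait, Reset}, keep only states in Sat with every successor in Z. Z1 = {Hold}; fixed.
Sat(AG ack) = {Hold}
Crit ∉ Sat(AG ack) = {Hold}, so the formula does not hold at Crit.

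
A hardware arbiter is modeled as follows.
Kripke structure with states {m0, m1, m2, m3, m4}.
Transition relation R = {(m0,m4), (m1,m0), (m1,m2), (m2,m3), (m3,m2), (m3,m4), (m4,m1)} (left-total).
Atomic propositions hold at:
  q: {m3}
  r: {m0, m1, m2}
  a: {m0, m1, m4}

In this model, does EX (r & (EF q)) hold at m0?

EF q: least fixpoint, start Z0 = {m3}, add states with some successor in Z. Z1 = {m2, m3}; Z2 = {m1, m2, m3}; Z3 = {m1, m2, m3, m4}; Z4 = {m0, m1, m2, m3, m4}; fixed.
Sat(EF q) = {m0, m1, m2, m3, m4}
Sat(r & (EF q)) = {m0, m1, m2}
Sat(EX (r & (EF q))) = {s : some successor in {m0, m1, m2}} = {m1, m3, m4}
m0 ∉ Sat(EX (r & (EF q))) = {m1, m3, m4}, so the formula does not hold at m0.

No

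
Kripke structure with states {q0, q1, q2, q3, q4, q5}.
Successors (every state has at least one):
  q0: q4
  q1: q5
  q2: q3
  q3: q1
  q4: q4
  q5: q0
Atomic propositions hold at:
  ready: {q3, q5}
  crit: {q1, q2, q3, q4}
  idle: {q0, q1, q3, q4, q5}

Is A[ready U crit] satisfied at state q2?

A[ready U crit]: least fixpoint, start Z0 = Sat(crit) = {q1, q2, q3, q4}, add states in Sat(ready) with every successor in Z. Already a fixed point.
Sat(A[ready U crit]) = {q1, q2, q3, q4}
q2 ∈ Sat(A[ready U crit]) = {q1, q2, q3, q4}, so the formula holds at q2.

Yes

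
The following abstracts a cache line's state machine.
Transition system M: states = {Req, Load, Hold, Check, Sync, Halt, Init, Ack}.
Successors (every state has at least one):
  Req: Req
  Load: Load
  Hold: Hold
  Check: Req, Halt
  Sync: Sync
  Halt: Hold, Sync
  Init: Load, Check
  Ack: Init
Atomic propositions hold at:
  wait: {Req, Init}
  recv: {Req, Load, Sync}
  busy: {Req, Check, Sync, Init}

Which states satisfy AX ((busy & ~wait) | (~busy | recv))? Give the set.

{Req, Load, Hold, Check, Sync, Halt, Init}

Sat(~wait) = {Load, Hold, Check, Sync, Halt, Ack}
Sat(busy & ~wait) = {Check, Sync}
Sat(~busy) = {Load, Hold, Halt, Ack}
Sat(~busy | recv) = {Req, Load, Hold, Sync, Halt, Ack}
Sat((busy & ~wait) | (~busy | recv)) = {Req, Load, Hold, Check, Sync, Halt, Ack}
Sat(AX ((busy & ~wait) | (~busy | recv))) = {s : every successor in {Req, Load, Hold, Check, Sync, Halt, Ack}} = {Req, Load, Hold, Check, Sync, Halt, Init}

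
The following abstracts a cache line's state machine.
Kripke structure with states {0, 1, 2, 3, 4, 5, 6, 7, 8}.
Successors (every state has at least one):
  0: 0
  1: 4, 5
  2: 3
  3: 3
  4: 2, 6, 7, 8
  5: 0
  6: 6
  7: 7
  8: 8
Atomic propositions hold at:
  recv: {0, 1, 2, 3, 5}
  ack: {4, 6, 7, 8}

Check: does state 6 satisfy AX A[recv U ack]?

A[recv U ack]: least fixpoint, start Z0 = Sat(ack) = {4, 6, 7, 8}, add states in Sat(recv) with every successor in Z. Already a fixed point.
Sat(A[recv U ack]) = {4, 6, 7, 8}
Sat(AX A[recv U ack]) = {s : every successor in {4, 6, 7, 8}} = {6, 7, 8}
6 ∈ Sat(AX A[recv U ack]) = {6, 7, 8}, so the formula holds at 6.

Yes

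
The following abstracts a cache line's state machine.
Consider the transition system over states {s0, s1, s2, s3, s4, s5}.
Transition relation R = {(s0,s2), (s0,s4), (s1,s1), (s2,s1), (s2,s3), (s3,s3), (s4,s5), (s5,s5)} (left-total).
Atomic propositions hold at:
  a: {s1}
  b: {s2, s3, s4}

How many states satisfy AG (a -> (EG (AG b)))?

AG b: greatest fixpoint, start Z0 = {s2, s3, s4}, keep only states in Sat with every successor in Z. Z1 = {s3}; fixed.
Sat(AG b) = {s3}
EG (AG b): greatest fixpoint, start Z0 = {s3}, keep only states in Sat with some successor in Z. Already a fixed point.
Sat(EG (AG b)) = {s3}
Sat(a -> (EG (AG b))) = {s0, s2, s3, s4, s5}
AG (a -> (EG (AG b))): greatest fixpoint, start Z0 = {s0, s2, s3, s4, s5}, keep only states in Sat with every successor in Z. Z1 = {s0, s3, s4, s5}; Z2 = {s3, s4, s5}; fixed.
Sat(AG (a -> (EG (AG b)))) = {s3, s4, s5}
|Sat(AG (a -> (EG (AG b))))| = |{s3, s4, s5}| = 3.

3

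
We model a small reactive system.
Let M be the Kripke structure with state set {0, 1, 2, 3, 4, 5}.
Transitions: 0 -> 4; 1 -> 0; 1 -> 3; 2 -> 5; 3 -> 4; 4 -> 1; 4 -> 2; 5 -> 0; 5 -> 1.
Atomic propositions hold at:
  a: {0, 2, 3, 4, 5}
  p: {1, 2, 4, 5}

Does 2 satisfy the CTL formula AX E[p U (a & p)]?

Yes

Sat(a & p) = {2, 4, 5}
E[p U (a & p)]: least fixpoint, start Z0 = Sat((a & p)) = {2, 4, 5}, add states in Sat(p) with some successor in Z. Already a fixed point.
Sat(E[p U (a & p)]) = {2, 4, 5}
Sat(AX E[p U (a & p)]) = {s : every successor in {2, 4, 5}} = {0, 2, 3}
2 ∈ Sat(AX E[p U (a & p)]) = {0, 2, 3}, so the formula holds at 2.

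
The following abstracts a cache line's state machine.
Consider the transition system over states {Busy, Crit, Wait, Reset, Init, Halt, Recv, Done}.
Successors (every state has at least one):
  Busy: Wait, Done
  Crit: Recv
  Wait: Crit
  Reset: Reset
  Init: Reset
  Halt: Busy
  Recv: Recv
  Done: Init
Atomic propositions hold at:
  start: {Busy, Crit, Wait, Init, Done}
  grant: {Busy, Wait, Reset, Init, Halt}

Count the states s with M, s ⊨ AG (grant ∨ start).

Sat(grant ∨ start) = {Busy, Crit, Wait, Reset, Init, Halt, Done}
AG (grant ∨ start): greatest fixpoint, start Z0 = {Busy, Crit, Wait, Reset, Init, Halt, Done}, keep only states in Sat with every successor in Z. Z1 = {Busy, Wait, Reset, Init, Halt, Done}; Z2 = {Busy, Reset, Init, Halt, Done}; Z3 = {Reset, Init, Halt, Done}; Z4 = {Reset, Init, Done}; fixed.
Sat(AG (grant ∨ start)) = {Reset, Init, Done}
|Sat(AG (grant ∨ start))| = |{Reset, Init, Done}| = 3.

3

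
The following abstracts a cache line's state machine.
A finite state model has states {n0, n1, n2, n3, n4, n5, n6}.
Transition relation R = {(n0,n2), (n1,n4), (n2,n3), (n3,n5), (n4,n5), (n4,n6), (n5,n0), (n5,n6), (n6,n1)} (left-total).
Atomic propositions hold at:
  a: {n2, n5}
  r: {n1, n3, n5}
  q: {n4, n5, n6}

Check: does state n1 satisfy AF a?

No

AF a: least fixpoint, start Z0 = {n2, n5}, add states with every successor in Z. Z1 = {n0, n2, n3, n5}; fixed.
Sat(AF a) = {n0, n2, n3, n5}
n1 ∉ Sat(AF a) = {n0, n2, n3, n5}, so the formula does not hold at n1.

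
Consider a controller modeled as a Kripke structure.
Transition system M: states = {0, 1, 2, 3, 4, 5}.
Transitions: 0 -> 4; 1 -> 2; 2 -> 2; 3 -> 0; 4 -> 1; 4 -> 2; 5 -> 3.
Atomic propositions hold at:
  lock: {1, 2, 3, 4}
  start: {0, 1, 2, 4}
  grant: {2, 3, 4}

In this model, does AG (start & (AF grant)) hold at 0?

Yes

AF grant: least fixpoint, start Z0 = {2, 3, 4}, add states with every successor in Z. Z1 = {0, 1, 2, 3, 4, 5}; fixed.
Sat(AF grant) = {0, 1, 2, 3, 4, 5}
Sat(start & (AF grant)) = {0, 1, 2, 4}
AG (start & (AF grant)): greatest fixpoint, start Z0 = {0, 1, 2, 4}, keep only states in Sat with every successor in Z. Already a fixed point.
Sat(AG (start & (AF grant))) = {0, 1, 2, 4}
0 ∈ Sat(AG (start & (AF grant))) = {0, 1, 2, 4}, so the formula holds at 0.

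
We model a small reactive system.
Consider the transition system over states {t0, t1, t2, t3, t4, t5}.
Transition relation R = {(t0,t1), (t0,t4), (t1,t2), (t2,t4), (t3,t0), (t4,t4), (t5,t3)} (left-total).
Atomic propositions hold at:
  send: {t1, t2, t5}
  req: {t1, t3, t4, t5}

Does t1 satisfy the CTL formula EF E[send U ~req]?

Yes

Sat(~req) = {t0, t2}
E[send U ~req]: least fixpoint, start Z0 = Sat(~req) = {t0, t2}, add states in Sat(send) with some successor in Z. Z1 = {t0, t1, t2}; fixed.
Sat(E[send U ~req]) = {t0, t1, t2}
EF E[send U ~req]: least fixpoint, start Z0 = {t0, t1, t2}, add states with some successor in Z. Z1 = {t0, t1, t2, t3}; Z2 = {t0, t1, t2, t3, t5}; fixed.
Sat(EF E[send U ~req]) = {t0, t1, t2, t3, t5}
t1 ∈ Sat(EF E[send U ~req]) = {t0, t1, t2, t3, t5}, so the formula holds at t1.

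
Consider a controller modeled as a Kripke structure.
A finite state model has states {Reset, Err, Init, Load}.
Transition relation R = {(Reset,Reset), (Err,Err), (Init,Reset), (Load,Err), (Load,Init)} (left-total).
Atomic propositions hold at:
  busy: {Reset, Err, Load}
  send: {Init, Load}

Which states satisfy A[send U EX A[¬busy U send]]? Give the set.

{Load}

Sat(¬busy) = {Init}
A[¬busy U send]: least fixpoint, start Z0 = Sat(send) = {Init, Load}, add states in Sat(¬busy) with every successor in Z. Already a fixed point.
Sat(A[¬busy U send]) = {Init, Load}
Sat(EX A[¬busy U send]) = {s : some successor in {Init, Load}} = {Load}
A[send U EX A[¬busy U send]]: least fixpoint, start Z0 = Sat(EX A[¬busy U send]) = {Load}, add states in Sat(send) with every successor in Z. Already a fixed point.
Sat(A[send U EX A[¬busy U send]]) = {Load}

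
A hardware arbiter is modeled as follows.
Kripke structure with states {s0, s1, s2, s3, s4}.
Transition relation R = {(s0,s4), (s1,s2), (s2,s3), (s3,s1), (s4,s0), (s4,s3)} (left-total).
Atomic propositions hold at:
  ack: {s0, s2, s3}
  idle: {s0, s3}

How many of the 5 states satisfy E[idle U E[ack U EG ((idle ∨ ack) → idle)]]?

2

Sat(idle ∨ ack) = {s0, s2, s3}
Sat((idle ∨ ack) → idle) = {s0, s1, s3, s4}
EG ((idle ∨ ack) → idle): greatest fixpoint, start Z0 = {s0, s1, s3, s4}, keep only states in Sat with some successor in Z. Z1 = {s0, s3, s4}; Z2 = {s0, s4}; fixed.
Sat(EG ((idle ∨ ack) → idle)) = {s0, s4}
E[ack U EG ((idle ∨ ack) → idle)]: least fixpoint, start Z0 = Sat(EG ((idle ∨ ack) → idle)) = {s0, s4}, add states in Sat(ack) with some successor in Z. Already a fixed point.
Sat(E[ack U EG ((idle ∨ ack) → idle)]) = {s0, s4}
E[idle U E[ack U EG ((idle ∨ ack) → idle)]]: least fixpoint, start Z0 = Sat(E[ack U EG ((idle ∨ ack) → idle)]) = {s0, s4}, add states in Sat(idle) with some successor in Z. Already a fixed point.
Sat(E[idle U E[ack U EG ((idle ∨ ack) → idle)]]) = {s0, s4}
|Sat(E[idle U E[ack U EG ((idle ∨ ack) → idle)]])| = |{s0, s4}| = 2.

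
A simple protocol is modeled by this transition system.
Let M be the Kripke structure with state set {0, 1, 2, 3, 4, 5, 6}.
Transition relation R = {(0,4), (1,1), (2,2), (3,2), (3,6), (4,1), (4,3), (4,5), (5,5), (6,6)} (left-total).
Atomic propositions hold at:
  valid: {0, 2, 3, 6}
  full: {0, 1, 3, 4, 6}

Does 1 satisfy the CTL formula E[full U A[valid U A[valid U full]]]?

A[valid U full]: least fixpoint, start Z0 = Sat(full) = {0, 1, 3, 4, 6}, add states in Sat(valid) with every successor in Z. Already a fixed point.
Sat(A[valid U full]) = {0, 1, 3, 4, 6}
A[valid U A[valid U full]]: least fixpoint, start Z0 = Sat(A[valid U full]) = {0, 1, 3, 4, 6}, add states in Sat(valid) with every successor in Z. Already a fixed point.
Sat(A[valid U A[valid U full]]) = {0, 1, 3, 4, 6}
E[full U A[valid U A[valid U full]]]: least fixpoint, start Z0 = Sat(A[valid U A[valid U full]]) = {0, 1, 3, 4, 6}, add states in Sat(full) with some successor in Z. Already a fixed point.
Sat(E[full U A[valid U A[valid U full]]]) = {0, 1, 3, 4, 6}
1 ∈ Sat(E[full U A[valid U A[valid U full]]]) = {0, 1, 3, 4, 6}, so the formula holds at 1.

Yes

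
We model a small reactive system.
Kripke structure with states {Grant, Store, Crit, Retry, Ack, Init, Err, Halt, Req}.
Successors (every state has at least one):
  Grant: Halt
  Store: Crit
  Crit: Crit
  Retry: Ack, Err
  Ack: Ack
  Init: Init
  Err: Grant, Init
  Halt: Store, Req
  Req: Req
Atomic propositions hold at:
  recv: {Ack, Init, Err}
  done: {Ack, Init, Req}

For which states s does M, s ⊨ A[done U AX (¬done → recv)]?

Sat(¬done) = {Grant, Store, Crit, Retry, Err, Halt}
Sat(¬done → recv) = {Ack, Init, Err, Req}
Sat(AX (¬done → recv)) = {s : every successor in {Ack, Init, Err, Req}} = {Retry, Ack, Init, Req}
A[done U AX (¬done → recv)]: least fixpoint, start Z0 = Sat(AX (¬done → recv)) = {Retry, Ack, Init, Req}, add states in Sat(done) with every successor in Z. Already a fixed point.
Sat(A[done U AX (¬done → recv)]) = {Retry, Ack, Init, Req}

{Retry, Ack, Init, Req}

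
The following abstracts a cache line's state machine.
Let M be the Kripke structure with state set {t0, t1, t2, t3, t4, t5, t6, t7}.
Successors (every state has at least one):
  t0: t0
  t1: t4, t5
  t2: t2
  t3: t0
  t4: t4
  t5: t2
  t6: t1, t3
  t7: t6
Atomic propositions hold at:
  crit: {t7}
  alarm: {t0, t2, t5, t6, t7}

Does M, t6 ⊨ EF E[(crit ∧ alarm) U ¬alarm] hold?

Yes

Sat(crit ∧ alarm) = {t7}
Sat(¬alarm) = {t1, t3, t4}
E[(crit ∧ alarm) U ¬alarm]: least fixpoint, start Z0 = Sat(¬alarm) = {t1, t3, t4}, add states in Sat(crit ∧ alarm) with some successor in Z. Already a fixed point.
Sat(E[(crit ∧ alarm) U ¬alarm]) = {t1, t3, t4}
EF E[(crit ∧ alarm) U ¬alarm]: least fixpoint, start Z0 = {t1, t3, t4}, add states with some successor in Z. Z1 = {t1, t3, t4, t6}; Z2 = {t1, t3, t4, t6, t7}; fixed.
Sat(EF E[(crit ∧ alarm) U ¬alarm]) = {t1, t3, t4, t6, t7}
t6 ∈ Sat(EF E[(crit ∧ alarm) U ¬alarm]) = {t1, t3, t4, t6, t7}, so the formula holds at t6.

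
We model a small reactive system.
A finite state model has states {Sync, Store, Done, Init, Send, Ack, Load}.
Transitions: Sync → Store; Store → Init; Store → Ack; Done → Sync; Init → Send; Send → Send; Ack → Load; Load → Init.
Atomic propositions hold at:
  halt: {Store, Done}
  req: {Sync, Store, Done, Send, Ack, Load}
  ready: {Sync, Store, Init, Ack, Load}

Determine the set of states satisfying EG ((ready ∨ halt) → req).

{Send}

Sat(ready ∨ halt) = {Sync, Store, Done, Init, Ack, Load}
Sat((ready ∨ halt) → req) = {Sync, Store, Done, Send, Ack, Load}
EG ((ready ∨ halt) → req): greatest fixpoint, start Z0 = {Sync, Store, Done, Send, Ack, Load}, keep only states in Sat with some successor in Z. Z1 = {Sync, Store, Done, Send, Ack}; Z2 = {Sync, Store, Done, Send}; Z3 = {Sync, Done, Send}; Z4 = {Done, Send}; Z5 = {Send}; fixed.
Sat(EG ((ready ∨ halt) → req)) = {Send}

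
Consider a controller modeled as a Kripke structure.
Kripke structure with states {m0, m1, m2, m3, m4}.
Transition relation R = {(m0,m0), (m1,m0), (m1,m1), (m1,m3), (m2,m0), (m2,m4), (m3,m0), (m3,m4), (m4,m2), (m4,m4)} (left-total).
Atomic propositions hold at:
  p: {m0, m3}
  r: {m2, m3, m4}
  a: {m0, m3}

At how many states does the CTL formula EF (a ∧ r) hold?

Sat(a ∧ r) = {m3}
EF (a ∧ r): least fixpoint, start Z0 = {m3}, add states with some successor in Z. Z1 = {m1, m3}; fixed.
Sat(EF (a ∧ r)) = {m1, m3}
|Sat(EF (a ∧ r))| = |{m1, m3}| = 2.

2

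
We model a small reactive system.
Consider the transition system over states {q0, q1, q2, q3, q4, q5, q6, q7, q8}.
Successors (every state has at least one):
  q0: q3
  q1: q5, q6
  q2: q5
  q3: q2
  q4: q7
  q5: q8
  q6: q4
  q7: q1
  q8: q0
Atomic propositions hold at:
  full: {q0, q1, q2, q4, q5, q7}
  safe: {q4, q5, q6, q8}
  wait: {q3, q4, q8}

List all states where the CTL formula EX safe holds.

{q1, q2, q5, q6}

Sat(EX safe) = {s : some successor in {q4, q5, q6, q8}} = {q1, q2, q5, q6}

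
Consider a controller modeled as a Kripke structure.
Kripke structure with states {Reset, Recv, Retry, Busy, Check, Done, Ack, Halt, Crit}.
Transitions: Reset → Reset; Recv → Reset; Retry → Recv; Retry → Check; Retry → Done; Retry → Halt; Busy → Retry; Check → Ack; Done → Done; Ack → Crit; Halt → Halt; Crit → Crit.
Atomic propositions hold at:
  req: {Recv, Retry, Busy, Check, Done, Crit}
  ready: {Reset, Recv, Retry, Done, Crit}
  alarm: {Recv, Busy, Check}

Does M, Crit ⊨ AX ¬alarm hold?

Sat(¬alarm) = {Reset, Retry, Done, Ack, Halt, Crit}
Sat(AX ¬alarm) = {s : every successor in {Reset, Retry, Done, Ack, Halt, Crit}} = {Reset, Recv, Busy, Check, Done, Ack, Halt, Crit}
Crit ∈ Sat(AX ¬alarm) = {Reset, Recv, Busy, Check, Done, Ack, Halt, Crit}, so the formula holds at Crit.

Yes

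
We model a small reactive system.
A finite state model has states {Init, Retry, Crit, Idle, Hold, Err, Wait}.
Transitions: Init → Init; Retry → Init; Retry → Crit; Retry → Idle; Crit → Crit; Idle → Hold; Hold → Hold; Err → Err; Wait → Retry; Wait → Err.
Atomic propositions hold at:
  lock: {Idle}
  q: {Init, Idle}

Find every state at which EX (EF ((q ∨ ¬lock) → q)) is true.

{Init, Retry, Wait}

Sat(¬lock) = {Init, Retry, Crit, Hold, Err, Wait}
Sat(q ∨ ¬lock) = {Init, Retry, Crit, Idle, Hold, Err, Wait}
Sat((q ∨ ¬lock) → q) = {Init, Idle}
EF ((q ∨ ¬lock) → q): least fixpoint, start Z0 = {Init, Idle}, add states with some successor in Z. Z1 = {Init, Retry, Idle}; Z2 = {Init, Retry, Idle, Wait}; fixed.
Sat(EF ((q ∨ ¬lock) → q)) = {Init, Retry, Idle, Wait}
Sat(EX (EF ((q ∨ ¬lock) → q))) = {s : some successor in {Init, Retry, Idle, Wait}} = {Init, Retry, Wait}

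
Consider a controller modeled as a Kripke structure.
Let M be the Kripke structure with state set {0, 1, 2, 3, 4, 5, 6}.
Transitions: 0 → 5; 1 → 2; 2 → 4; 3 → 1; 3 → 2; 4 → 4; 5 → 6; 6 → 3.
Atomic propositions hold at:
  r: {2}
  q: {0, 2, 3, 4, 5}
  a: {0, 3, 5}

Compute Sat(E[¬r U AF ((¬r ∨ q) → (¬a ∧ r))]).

Sat(¬r) = {0, 1, 3, 4, 5, 6}
Sat(¬r ∨ q) = {0, 1, 2, 3, 4, 5, 6}
Sat(¬a) = {1, 2, 4, 6}
Sat(¬a ∧ r) = {2}
Sat((¬r ∨ q) → (¬a ∧ r)) = {2}
AF ((¬r ∨ q) → (¬a ∧ r)): least fixpoint, start Z0 = {2}, add states with every successor in Z. Z1 = {1, 2}; Z2 = {1, 2, 3}; Z3 = {1, 2, 3, 6}; Z4 = {1, 2, 3, 5, 6}; Z5 = {0, 1, 2, 3, 5, 6}; fixed.
Sat(AF ((¬r ∨ q) → (¬a ∧ r))) = {0, 1, 2, 3, 5, 6}
E[¬r U AF ((¬r ∨ q) → (¬a ∧ r))]: least fixpoint, start Z0 = Sat(AF ((¬r ∨ q) → (¬a ∧ r))) = {0, 1, 2, 3, 5, 6}, add states in Sat(¬r) with some successor in Z. Already a fixed point.
Sat(E[¬r U AF ((¬r ∨ q) → (¬a ∧ r))]) = {0, 1, 2, 3, 5, 6}

{0, 1, 2, 3, 5, 6}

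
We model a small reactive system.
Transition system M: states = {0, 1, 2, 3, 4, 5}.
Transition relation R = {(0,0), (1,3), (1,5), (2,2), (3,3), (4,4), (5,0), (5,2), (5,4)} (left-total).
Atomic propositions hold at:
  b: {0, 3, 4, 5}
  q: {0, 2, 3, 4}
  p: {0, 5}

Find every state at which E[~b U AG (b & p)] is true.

{0}

Sat(~b) = {1, 2}
Sat(b & p) = {0, 5}
AG (b & p): greatest fixpoint, start Z0 = {0, 5}, keep only states in Sat with every successor in Z. Z1 = {0}; fixed.
Sat(AG (b & p)) = {0}
E[~b U AG (b & p)]: least fixpoint, start Z0 = Sat(AG (b & p)) = {0}, add states in Sat(~b) with some successor in Z. Already a fixed point.
Sat(E[~b U AG (b & p)]) = {0}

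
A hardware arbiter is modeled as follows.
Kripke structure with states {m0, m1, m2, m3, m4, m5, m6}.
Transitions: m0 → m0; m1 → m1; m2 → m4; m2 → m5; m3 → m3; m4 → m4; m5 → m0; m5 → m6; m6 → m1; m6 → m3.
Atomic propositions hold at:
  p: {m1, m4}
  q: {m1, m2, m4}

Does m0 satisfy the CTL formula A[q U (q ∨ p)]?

Sat(q ∨ p) = {m1, m2, m4}
A[q U (q ∨ p)]: least fixpoint, start Z0 = Sat((q ∨ p)) = {m1, m2, m4}, add states in Sat(q) with every successor in Z. Already a fixed point.
Sat(A[q U (q ∨ p)]) = {m1, m2, m4}
m0 ∉ Sat(A[q U (q ∨ p)]) = {m1, m2, m4}, so the formula does not hold at m0.

No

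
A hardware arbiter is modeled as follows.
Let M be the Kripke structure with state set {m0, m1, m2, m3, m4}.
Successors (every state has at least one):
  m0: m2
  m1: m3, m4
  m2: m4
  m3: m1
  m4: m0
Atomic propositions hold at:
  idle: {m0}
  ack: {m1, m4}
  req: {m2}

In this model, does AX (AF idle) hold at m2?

AF idle: least fixpoint, start Z0 = {m0}, add states with every successor in Z. Z1 = {m0, m4}; Z2 = {m0, m2, m4}; fixed.
Sat(AF idle) = {m0, m2, m4}
Sat(AX (AF idle)) = {s : every successor in {m0, m2, m4}} = {m0, m2, m4}
m2 ∈ Sat(AX (AF idle)) = {m0, m2, m4}, so the formula holds at m2.

Yes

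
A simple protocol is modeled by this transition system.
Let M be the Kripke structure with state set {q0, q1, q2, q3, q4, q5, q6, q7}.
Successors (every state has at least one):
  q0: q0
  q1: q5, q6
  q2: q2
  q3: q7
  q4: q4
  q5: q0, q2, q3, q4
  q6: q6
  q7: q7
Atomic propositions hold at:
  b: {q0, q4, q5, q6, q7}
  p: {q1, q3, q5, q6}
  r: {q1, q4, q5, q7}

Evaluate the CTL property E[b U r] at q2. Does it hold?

No

E[b U r]: least fixpoint, start Z0 = Sat(r) = {q1, q4, q5, q7}, add states in Sat(b) with some successor in Z. Already a fixed point.
Sat(E[b U r]) = {q1, q4, q5, q7}
q2 ∉ Sat(E[b U r]) = {q1, q4, q5, q7}, so the formula does not hold at q2.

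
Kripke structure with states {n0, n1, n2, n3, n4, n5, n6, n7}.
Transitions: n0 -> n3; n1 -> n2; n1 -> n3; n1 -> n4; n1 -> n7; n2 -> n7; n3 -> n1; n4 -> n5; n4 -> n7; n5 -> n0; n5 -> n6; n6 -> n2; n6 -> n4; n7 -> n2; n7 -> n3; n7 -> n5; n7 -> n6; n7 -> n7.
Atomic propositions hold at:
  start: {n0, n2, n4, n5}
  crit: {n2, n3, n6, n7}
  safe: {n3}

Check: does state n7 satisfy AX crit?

No

Sat(AX crit) = {s : every successor in {n2, n3, n6, n7}} = {n0, n2}
n7 ∉ Sat(AX crit) = {n0, n2}, so the formula does not hold at n7.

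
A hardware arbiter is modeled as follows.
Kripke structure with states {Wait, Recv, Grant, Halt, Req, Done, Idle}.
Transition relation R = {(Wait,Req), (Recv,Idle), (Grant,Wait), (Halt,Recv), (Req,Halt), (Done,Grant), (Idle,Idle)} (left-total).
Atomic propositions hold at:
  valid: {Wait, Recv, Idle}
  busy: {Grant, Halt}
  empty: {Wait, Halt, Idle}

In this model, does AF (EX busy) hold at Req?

Yes

Sat(EX busy) = {s : some successor in {Grant, Halt}} = {Req, Done}
AF (EX busy): least fixpoint, start Z0 = {Req, Done}, add states with every successor in Z. Z1 = {Wait, Req, Done}; Z2 = {Wait, Grant, Req, Done}; fixed.
Sat(AF (EX busy)) = {Wait, Grant, Req, Done}
Req ∈ Sat(AF (EX busy)) = {Wait, Grant, Req, Done}, so the formula holds at Req.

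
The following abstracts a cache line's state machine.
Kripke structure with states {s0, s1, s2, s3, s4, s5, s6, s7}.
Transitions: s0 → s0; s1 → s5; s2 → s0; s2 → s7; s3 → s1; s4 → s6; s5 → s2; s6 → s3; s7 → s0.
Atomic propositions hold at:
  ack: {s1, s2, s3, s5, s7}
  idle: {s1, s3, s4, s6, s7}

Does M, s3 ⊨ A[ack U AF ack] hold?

AF ack: least fixpoint, start Z0 = {s1, s2, s3, s5, s7}, add states with every successor in Z. Z1 = {s1, s2, s3, s5, s6, s7}; Z2 = {s1, s2, s3, s4, s5, s6, s7}; fixed.
Sat(AF ack) = {s1, s2, s3, s4, s5, s6, s7}
A[ack U AF ack]: least fixpoint, start Z0 = Sat(AF ack) = {s1, s2, s3, s4, s5, s6, s7}, add states in Sat(ack) with every successor in Z. Already a fixed point.
Sat(A[ack U AF ack]) = {s1, s2, s3, s4, s5, s6, s7}
s3 ∈ Sat(A[ack U AF ack]) = {s1, s2, s3, s4, s5, s6, s7}, so the formula holds at s3.

Yes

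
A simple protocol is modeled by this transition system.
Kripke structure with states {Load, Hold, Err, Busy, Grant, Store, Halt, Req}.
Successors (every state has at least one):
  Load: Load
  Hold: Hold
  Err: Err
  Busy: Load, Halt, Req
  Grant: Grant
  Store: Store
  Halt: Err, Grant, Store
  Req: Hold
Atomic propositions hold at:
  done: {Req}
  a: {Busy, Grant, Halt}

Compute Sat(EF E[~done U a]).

{Busy, Grant, Halt}

Sat(~done) = {Load, Hold, Err, Busy, Grant, Store, Halt}
E[~done U a]: least fixpoint, start Z0 = Sat(a) = {Busy, Grant, Halt}, add states in Sat(~done) with some successor in Z. Already a fixed point.
Sat(E[~done U a]) = {Busy, Grant, Halt}
EF E[~done U a]: least fixpoint, start Z0 = {Busy, Grant, Halt}, add states with some successor in Z. Already a fixed point.
Sat(EF E[~done U a]) = {Busy, Grant, Halt}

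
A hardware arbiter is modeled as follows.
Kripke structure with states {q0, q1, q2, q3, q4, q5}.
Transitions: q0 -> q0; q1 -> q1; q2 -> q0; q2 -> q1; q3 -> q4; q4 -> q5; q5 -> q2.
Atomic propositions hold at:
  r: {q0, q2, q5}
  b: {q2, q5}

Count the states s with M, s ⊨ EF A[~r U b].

4

Sat(~r) = {q1, q3, q4}
A[~r U b]: least fixpoint, start Z0 = Sat(b) = {q2, q5}, add states in Sat(~r) with every successor in Z. Z1 = {q2, q4, q5}; Z2 = {q2, q3, q4, q5}; fixed.
Sat(A[~r U b]) = {q2, q3, q4, q5}
EF A[~r U b]: least fixpoint, start Z0 = {q2, q3, q4, q5}, add states with some successor in Z. Already a fixed point.
Sat(EF A[~r U b]) = {q2, q3, q4, q5}
|Sat(EF A[~r U b])| = |{q2, q3, q4, q5}| = 4.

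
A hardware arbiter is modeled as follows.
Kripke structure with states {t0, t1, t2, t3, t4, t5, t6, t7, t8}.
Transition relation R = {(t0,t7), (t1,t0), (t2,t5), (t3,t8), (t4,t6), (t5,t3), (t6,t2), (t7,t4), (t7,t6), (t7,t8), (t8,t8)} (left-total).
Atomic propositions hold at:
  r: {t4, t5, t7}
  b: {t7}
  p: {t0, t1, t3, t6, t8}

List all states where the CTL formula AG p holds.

{t3, t8}

AG p: greatest fixpoint, start Z0 = {t0, t1, t3, t6, t8}, keep only states in Sat with every successor in Z. Z1 = {t1, t3, t8}; Z2 = {t3, t8}; fixed.
Sat(AG p) = {t3, t8}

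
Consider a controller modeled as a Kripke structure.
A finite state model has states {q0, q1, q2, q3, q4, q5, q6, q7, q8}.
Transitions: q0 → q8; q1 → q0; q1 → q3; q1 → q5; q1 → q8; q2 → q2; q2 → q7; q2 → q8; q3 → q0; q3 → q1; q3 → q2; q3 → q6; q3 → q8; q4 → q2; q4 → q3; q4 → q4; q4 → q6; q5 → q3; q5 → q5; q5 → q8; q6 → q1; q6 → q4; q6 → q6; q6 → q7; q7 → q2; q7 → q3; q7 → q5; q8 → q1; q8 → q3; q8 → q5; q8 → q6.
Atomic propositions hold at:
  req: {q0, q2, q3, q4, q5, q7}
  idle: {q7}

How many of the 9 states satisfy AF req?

6

AF req: least fixpoint, start Z0 = {q0, q2, q3, q4, q5, q7}, add states with every successor in Z. Already a fixed point.
Sat(AF req) = {q0, q2, q3, q4, q5, q7}
|Sat(AF req)| = |{q0, q2, q3, q4, q5, q7}| = 6.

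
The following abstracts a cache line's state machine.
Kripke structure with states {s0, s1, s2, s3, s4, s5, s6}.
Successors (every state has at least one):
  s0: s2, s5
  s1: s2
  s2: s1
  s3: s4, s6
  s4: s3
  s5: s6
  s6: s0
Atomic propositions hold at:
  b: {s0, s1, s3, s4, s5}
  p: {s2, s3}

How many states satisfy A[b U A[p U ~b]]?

5

Sat(~b) = {s2, s6}
A[p U ~b]: least fixpoint, start Z0 = Sat(~b) = {s2, s6}, add states in Sat(p) with every successor in Z. Already a fixed point.
Sat(A[p U ~b]) = {s2, s6}
A[b U A[p U ~b]]: least fixpoint, start Z0 = Sat(A[p U ~b]) = {s2, s6}, add states in Sat(b) with every successor in Z. Z1 = {s1, s2, s5, s6}; Z2 = {s0, s1, s2, s5, s6}; fixed.
Sat(A[b U A[p U ~b]]) = {s0, s1, s2, s5, s6}
|Sat(A[b U A[p U ~b]])| = |{s0, s1, s2, s5, s6}| = 5.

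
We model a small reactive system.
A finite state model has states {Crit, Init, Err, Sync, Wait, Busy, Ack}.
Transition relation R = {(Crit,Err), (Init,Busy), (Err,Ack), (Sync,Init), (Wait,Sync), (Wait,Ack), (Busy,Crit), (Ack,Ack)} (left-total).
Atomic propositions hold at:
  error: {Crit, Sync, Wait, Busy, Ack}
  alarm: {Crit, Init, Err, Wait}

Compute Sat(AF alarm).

{Crit, Init, Err, Sync, Wait, Busy}

AF alarm: least fixpoint, start Z0 = {Crit, Init, Err, Wait}, add states with every successor in Z. Z1 = {Crit, Init, Err, Sync, Wait, Busy}; fixed.
Sat(AF alarm) = {Crit, Init, Err, Sync, Wait, Busy}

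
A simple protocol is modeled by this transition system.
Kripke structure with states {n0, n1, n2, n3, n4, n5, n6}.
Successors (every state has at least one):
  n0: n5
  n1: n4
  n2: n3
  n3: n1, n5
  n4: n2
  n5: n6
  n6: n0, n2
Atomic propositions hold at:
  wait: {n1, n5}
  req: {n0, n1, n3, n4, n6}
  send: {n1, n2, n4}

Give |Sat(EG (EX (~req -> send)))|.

Sat(~req) = {n2, n5}
Sat(~req -> send) = {n0, n1, n2, n3, n4, n6}
Sat(EX (~req -> send)) = {s : some successor in {n0, n1, n2, n3, n4, n6}} = {n1, n2, n3, n4, n5, n6}
EG (EX (~req -> send)): greatest fixpoint, start Z0 = {n1, n2, n3, n4, n5, n6}, keep only states in Sat with some successor in Z. Already a fixed point.
Sat(EG (EX (~req -> send))) = {n1, n2, n3, n4, n5, n6}
|Sat(EG (EX (~req -> send)))| = |{n1, n2, n3, n4, n5, n6}| = 6.

6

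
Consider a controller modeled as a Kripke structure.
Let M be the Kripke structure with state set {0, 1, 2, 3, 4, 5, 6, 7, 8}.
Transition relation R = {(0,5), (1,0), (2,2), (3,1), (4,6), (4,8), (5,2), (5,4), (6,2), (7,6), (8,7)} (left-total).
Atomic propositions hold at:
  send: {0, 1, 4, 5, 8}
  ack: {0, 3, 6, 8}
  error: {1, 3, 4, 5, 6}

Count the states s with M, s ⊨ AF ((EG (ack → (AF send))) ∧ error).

4

AF send: least fixpoint, start Z0 = {0, 1, 4, 5, 8}, add states with every successor in Z. Z1 = {0, 1, 3, 4, 5, 8}; fixed.
Sat(AF send) = {0, 1, 3, 4, 5, 8}
Sat(ack → (AF send)) = {0, 1, 2, 3, 4, 5, 7, 8}
EG (ack → (AF send)): greatest fixpoint, start Z0 = {0, 1, 2, 3, 4, 5, 7, 8}, keep only states in Sat with some successor in Z. Z1 = {0, 1, 2, 3, 4, 5, 8}; Z2 = {0, 1, 2, 3, 4, 5}; Z3 = {0, 1, 2, 3, 5}; fixed.
Sat(EG (ack → (AF send))) = {0, 1, 2, 3, 5}
Sat((EG (ack → (AF send))) ∧ error) = {1, 3, 5}
AF ((EG (ack → (AF send))) ∧ error): least fixpoint, start Z0 = {1, 3, 5}, add states with every successor in Z. Z1 = {0, 1, 3, 5}; fixed.
Sat(AF ((EG (ack → (AF send))) ∧ error)) = {0, 1, 3, 5}
|Sat(AF ((EG (ack → (AF send))) ∧ error))| = |{0, 1, 3, 5}| = 4.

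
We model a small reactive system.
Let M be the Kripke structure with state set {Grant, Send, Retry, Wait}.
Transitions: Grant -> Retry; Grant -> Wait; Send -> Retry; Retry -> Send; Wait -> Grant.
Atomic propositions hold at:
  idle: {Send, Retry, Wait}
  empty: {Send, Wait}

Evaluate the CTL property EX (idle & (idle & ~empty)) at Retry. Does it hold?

No

Sat(~empty) = {Grant, Retry}
Sat(idle & ~empty) = {Retry}
Sat(idle & (idle & ~empty)) = {Retry}
Sat(EX (idle & (idle & ~empty))) = {s : some successor in {Retry}} = {Grant, Send}
Retry ∉ Sat(EX (idle & (idle & ~empty))) = {Grant, Send}, so the formula does not hold at Retry.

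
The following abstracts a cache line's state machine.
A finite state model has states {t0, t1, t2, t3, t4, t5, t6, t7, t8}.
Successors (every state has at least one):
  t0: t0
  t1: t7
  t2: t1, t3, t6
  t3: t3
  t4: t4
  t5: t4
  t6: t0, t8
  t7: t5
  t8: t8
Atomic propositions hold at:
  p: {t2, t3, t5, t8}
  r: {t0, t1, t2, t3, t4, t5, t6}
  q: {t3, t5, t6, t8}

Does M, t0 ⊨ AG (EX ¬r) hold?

No

Sat(¬r) = {t7, t8}
Sat(EX ¬r) = {s : some successor in {t7, t8}} = {t1, t6, t8}
AG (EX ¬r): greatest fixpoint, start Z0 = {t1, t6, t8}, keep only states in Sat with every successor in Z. Z1 = {t8}; fixed.
Sat(AG (EX ¬r)) = {t8}
t0 ∉ Sat(AG (EX ¬r)) = {t8}, so the formula does not hold at t0.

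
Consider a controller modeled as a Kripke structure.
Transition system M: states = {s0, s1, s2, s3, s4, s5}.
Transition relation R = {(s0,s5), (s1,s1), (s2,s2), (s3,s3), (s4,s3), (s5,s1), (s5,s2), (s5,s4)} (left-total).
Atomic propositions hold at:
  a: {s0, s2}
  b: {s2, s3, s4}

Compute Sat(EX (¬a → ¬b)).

{s0, s1, s2, s5}

Sat(¬a) = {s1, s3, s4, s5}
Sat(¬b) = {s0, s1, s5}
Sat(¬a → ¬b) = {s0, s1, s2, s5}
Sat(EX (¬a → ¬b)) = {s : some successor in {s0, s1, s2, s5}} = {s0, s1, s2, s5}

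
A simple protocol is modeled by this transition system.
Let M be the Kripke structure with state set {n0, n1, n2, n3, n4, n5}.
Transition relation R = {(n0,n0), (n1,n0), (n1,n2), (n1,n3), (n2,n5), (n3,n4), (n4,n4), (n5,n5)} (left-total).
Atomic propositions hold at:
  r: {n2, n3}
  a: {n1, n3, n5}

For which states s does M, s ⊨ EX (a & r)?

Sat(a & r) = {n3}
Sat(EX (a & r)) = {s : some successor in {n3}} = {n1}

{n1}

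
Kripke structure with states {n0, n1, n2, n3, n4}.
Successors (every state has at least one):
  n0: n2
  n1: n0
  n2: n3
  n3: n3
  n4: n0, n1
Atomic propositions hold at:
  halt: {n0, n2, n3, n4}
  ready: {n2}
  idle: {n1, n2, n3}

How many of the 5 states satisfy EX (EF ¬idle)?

2

Sat(¬idle) = {n0, n4}
EF ¬idle: least fixpoint, start Z0 = {n0, n4}, add states with some successor in Z. Z1 = {n0, n1, n4}; fixed.
Sat(EF ¬idle) = {n0, n1, n4}
Sat(EX (EF ¬idle)) = {s : some successor in {n0, n1, n4}} = {n1, n4}
|Sat(EX (EF ¬idle))| = |{n1, n4}| = 2.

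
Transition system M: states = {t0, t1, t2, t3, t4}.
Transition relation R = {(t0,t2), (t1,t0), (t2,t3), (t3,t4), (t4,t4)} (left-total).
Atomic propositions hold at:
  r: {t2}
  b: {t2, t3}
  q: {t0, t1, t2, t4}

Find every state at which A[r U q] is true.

A[r U q]: least fixpoint, start Z0 = Sat(q) = {t0, t1, t2, t4}, add states in Sat(r) with every successor in Z. Already a fixed point.
Sat(A[r U q]) = {t0, t1, t2, t4}

{t0, t1, t2, t4}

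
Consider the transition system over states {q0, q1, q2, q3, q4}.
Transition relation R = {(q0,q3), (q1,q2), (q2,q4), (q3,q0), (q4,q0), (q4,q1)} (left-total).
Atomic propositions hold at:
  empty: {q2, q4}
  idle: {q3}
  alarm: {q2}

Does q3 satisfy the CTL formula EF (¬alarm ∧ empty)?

No

Sat(¬alarm) = {q0, q1, q3, q4}
Sat(¬alarm ∧ empty) = {q4}
EF (¬alarm ∧ empty): least fixpoint, start Z0 = {q4}, add states with some successor in Z. Z1 = {q2, q4}; Z2 = {q1, q2, q4}; fixed.
Sat(EF (¬alarm ∧ empty)) = {q1, q2, q4}
q3 ∉ Sat(EF (¬alarm ∧ empty)) = {q1, q2, q4}, so the formula does not hold at q3.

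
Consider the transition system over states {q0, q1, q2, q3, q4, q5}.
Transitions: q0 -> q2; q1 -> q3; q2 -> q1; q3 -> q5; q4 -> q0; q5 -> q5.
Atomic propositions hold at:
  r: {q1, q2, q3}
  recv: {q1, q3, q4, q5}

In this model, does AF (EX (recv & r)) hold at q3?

Sat(recv & r) = {q1, q3}
Sat(EX (recv & r)) = {s : some successor in {q1, q3}} = {q1, q2}
AF (EX (recv & r)): least fixpoint, start Z0 = {q1, q2}, add states with every successor in Z. Z1 = {q0, q1, q2}; Z2 = {q0, q1, q2, q4}; fixed.
Sat(AF (EX (recv & r))) = {q0, q1, q2, q4}
q3 ∉ Sat(AF (EX (recv & r))) = {q0, q1, q2, q4}, so the formula does not hold at q3.

No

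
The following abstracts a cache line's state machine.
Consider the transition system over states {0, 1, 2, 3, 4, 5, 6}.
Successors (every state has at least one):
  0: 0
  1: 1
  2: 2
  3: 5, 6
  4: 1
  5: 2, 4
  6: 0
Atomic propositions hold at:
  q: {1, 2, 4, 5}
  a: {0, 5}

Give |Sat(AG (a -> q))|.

Sat(a -> q) = {1, 2, 3, 4, 5, 6}
AG (a -> q): greatest fixpoint, start Z0 = {1, 2, 3, 4, 5, 6}, keep only states in Sat with every successor in Z. Z1 = {1, 2, 3, 4, 5}; Z2 = {1, 2, 4, 5}; fixed.
Sat(AG (a -> q)) = {1, 2, 4, 5}
|Sat(AG (a -> q))| = |{1, 2, 4, 5}| = 4.

4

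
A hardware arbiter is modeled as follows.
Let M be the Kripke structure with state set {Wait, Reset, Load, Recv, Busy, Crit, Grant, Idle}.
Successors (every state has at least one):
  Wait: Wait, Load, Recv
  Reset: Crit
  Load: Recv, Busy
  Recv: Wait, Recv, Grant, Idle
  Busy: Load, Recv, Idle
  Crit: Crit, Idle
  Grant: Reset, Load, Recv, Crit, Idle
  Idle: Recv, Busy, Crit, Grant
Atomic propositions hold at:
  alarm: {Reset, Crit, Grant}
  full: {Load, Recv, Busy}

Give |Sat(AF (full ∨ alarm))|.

7

Sat(full ∨ alarm) = {Reset, Load, Recv, Busy, Crit, Grant}
AF (full ∨ alarm): least fixpoint, start Z0 = {Reset, Load, Recv, Busy, Crit, Grant}, add states with every successor in Z. Z1 = {Reset, Load, Recv, Busy, Crit, Grant, Idle}; fixed.
Sat(AF (full ∨ alarm)) = {Reset, Load, Recv, Busy, Crit, Grant, Idle}
|Sat(AF (full ∨ alarm))| = |{Reset, Load, Recv, Busy, Crit, Grant, Idle}| = 7.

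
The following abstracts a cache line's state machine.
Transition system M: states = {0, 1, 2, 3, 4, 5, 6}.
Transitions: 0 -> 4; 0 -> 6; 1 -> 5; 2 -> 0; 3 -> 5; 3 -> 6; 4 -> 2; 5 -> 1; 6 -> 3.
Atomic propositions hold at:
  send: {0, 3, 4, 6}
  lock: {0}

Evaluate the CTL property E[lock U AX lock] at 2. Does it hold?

Yes

Sat(AX lock) = {s : every successor in {0}} = {2}
E[lock U AX lock]: least fixpoint, start Z0 = Sat(AX lock) = {2}, add states in Sat(lock) with some successor in Z. Already a fixed point.
Sat(E[lock U AX lock]) = {2}
2 ∈ Sat(E[lock U AX lock]) = {2}, so the formula holds at 2.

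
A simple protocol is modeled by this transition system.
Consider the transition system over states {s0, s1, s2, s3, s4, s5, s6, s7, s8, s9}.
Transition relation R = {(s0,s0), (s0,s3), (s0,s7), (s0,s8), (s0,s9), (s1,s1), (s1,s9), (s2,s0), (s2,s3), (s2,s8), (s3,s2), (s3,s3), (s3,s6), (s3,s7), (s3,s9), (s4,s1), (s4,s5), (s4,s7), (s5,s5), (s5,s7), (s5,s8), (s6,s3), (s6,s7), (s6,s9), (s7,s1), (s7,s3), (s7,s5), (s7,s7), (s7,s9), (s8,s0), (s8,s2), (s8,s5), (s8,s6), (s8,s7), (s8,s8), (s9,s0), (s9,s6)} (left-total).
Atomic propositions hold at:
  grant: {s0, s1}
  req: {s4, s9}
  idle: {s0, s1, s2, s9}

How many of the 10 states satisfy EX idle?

9

Sat(EX idle) = {s : some successor in {s0, s1, s2, s9}} = {s0, s1, s2, s3, s4, s6, s7, s8, s9}
|Sat(EX idle)| = |{s0, s1, s2, s3, s4, s6, s7, s8, s9}| = 9.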